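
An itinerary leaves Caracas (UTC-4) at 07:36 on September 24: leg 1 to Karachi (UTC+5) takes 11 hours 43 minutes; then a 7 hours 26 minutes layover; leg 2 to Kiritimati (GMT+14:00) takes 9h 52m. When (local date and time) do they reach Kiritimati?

Convert departure to UTC: 07:36 + 4:00 = 11:36 UTC on Sep 24.
Add 11 hours 43 minutes leg 1 → 23:19 UTC.
Add 7 hours 26 minutes layover in Karachi → 06:45 UTC (Sep 25).
Add 9 hours 52 minutes leg 2 → 16:37 UTC.
Kiritimati is UTC+14:00, so local arrival = 16:37 + 14:00 = 06:37 on Sep 26.

06:37 on Sep 26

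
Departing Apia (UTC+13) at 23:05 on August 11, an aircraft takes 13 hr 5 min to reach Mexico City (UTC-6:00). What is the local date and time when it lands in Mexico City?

Convert departure to UTC: 23:05 − 13:00 = 10:05 UTC on Aug 11.
Add 13 hours and 5 minutes travel time → 23:10 UTC.
Mexico City is UTC−6:00, so local arrival = 23:10 − 6:00 = 17:10 on Aug 11.

17:10 on August 11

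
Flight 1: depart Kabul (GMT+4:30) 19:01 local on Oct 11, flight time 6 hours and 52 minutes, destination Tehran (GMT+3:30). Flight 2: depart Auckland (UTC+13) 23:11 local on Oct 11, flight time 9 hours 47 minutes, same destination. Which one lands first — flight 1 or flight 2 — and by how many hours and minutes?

Flight 1 in UTC: 19:01 − 4:30 = 14:31 on Oct 11.
+6 hours 52 minutes → arrive 21:23 UTC on Oct 11.
Flight 2 in UTC: 23:11 − 13:00 = 10:11 on Oct 11.
+9 hours 47 minutes → arrive 19:58 UTC on Oct 11.
Flight 2 lands earlier by 1 hour 25 minutes.

the second, by 1 hour 25 minutes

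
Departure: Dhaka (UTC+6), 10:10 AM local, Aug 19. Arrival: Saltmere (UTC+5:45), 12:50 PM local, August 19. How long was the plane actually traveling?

Departure in UTC: 10:10 AM − 6:00 = 4:10 AM on Aug 19.
Arrival in UTC: 12:50 PM − 5:45 = 7:05 AM on Aug 19.
Elapsed = 7:05 AM − 4:10 AM = 2 hours 55 minutes.

2 hours 55 minutes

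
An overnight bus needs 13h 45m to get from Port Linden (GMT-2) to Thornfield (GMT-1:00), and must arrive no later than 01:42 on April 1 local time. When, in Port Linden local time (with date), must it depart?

Target arrival in UTC: 01:42 + 1:00 = 02:42 on Apr 1.
Subtract 13 hours and 45 minutes → departure 12:57 UTC on Mar 31.
Port Linden is UTC−2:00: 12:57 − 2:00 = 10:57 on Mar 31.

10:57 on Mar 31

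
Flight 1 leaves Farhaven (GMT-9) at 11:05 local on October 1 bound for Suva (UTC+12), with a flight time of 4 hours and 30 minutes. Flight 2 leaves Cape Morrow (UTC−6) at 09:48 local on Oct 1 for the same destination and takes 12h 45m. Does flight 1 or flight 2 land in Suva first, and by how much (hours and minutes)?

the first, by 3 hours 58 minutes

Flight 1 in UTC: 11:05 + 9:00 = 20:05 on Oct 1.
+4 hours and 30 minutes → arrive 00:35 UTC on Oct 2.
Flight 2 in UTC: 09:48 + 6:00 = 15:48 on Oct 1.
+12 hours and 45 minutes → arrive 04:33 UTC on Oct 2.
Flight 1 lands earlier by 3 hours 58 minutes.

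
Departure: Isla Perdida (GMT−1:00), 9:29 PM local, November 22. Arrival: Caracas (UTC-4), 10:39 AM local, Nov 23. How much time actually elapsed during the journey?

16 hours 10 minutes

Caracas is 3:00 behind Isla Perdida.
Clock-face elapsed time (ignoring zones) is 13 hours 10 minutes.
Actual elapsed = 13 hours 10 minutes + 3:00 = 16 hours 10 minutes.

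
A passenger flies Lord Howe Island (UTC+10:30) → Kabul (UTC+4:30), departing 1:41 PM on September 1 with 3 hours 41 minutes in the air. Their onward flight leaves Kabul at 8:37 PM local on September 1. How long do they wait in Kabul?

Convert departure to UTC: 1:41 PM − 10:30 = 3:11 AM UTC on Sep 1.
Add 3 hours 41 minutes flight time → 6:52 AM UTC.
Kabul is UTC+4:30, so local arrival = 6:52 AM + 4:30 = 11:22 AM on Sep 1.
Layover = 8:37 PM − 11:22 AM = 9 hours 15 minutes.

9 hours 15 minutes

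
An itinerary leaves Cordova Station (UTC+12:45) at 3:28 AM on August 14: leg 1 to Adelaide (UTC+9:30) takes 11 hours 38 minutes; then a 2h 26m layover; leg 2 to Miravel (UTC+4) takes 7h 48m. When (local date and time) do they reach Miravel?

4:35 PM on August 14

Convert departure to UTC: 3:28 AM − 12:45 = 2:43 PM UTC on Aug 13.
Add 11 hours and 38 minutes leg 1 → 2:21 AM UTC (Aug 14).
Add 2 hours and 26 minutes layover in Adelaide → 4:47 AM UTC.
Add 7 hours and 48 minutes leg 2 → 12:35 PM UTC.
Miravel is UTC+4:00, so local arrival = 12:35 PM + 4:00 = 4:35 PM on Aug 14.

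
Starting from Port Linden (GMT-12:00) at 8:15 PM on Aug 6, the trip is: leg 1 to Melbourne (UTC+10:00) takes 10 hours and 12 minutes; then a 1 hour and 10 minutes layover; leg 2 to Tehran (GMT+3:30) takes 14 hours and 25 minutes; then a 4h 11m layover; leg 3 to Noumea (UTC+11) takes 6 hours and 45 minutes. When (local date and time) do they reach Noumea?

Convert departure to UTC: 8:15 PM + 12:00 = 8:15 AM UTC on Aug 7.
Add 10 hours 12 minutes leg 1 → 6:27 PM UTC.
Add 1 hour 10 minutes layover in Melbourne → 7:37 PM UTC.
Add 14 hours and 25 minutes leg 2 → 10:02 AM UTC (Aug 8).
Add 4 hours and 11 minutes layover in Tehran → 2:13 PM UTC.
Add 6 hours and 45 minutes leg 3 → 8:58 PM UTC.
Noumea is UTC+11:00, so local arrival = 8:58 PM + 11:00 = 7:58 AM on Aug 9.

7:58 AM on August 9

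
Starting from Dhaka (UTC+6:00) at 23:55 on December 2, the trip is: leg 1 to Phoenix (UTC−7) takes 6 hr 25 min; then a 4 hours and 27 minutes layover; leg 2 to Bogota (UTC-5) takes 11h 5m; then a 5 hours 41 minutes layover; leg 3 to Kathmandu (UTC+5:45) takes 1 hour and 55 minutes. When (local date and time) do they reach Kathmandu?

05:13 on Dec 4

Convert departure to UTC: 23:55 − 6:00 = 17:55 UTC on Dec 2.
Add 6 hours and 25 minutes leg 1 → 00:20 UTC (Dec 3).
Add 4 hours and 27 minutes layover in Phoenix → 04:47 UTC.
Add 11 hours 5 minutes leg 2 → 15:52 UTC.
Add 5 hours and 41 minutes layover in Bogota → 21:33 UTC.
Add 1 hour and 55 minutes leg 3 → 23:28 UTC.
Kathmandu is UTC+5:45, so local arrival = 23:28 + 5:45 = 05:13 on Dec 4.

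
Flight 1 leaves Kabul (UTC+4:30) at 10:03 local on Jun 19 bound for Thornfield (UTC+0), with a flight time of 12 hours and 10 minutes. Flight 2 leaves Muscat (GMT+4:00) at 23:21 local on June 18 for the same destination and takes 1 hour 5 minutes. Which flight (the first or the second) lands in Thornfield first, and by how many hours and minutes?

Flight 1 in UTC: 10:03 − 4:30 = 05:33 on Jun 19.
+12 hours and 10 minutes → arrive 17:43 UTC on Jun 19.
Flight 2 in UTC: 23:21 − 4:00 = 19:21 on Jun 18.
+1 hour and 5 minutes → arrive 20:26 UTC on Jun 18.
Flight 2 lands earlier by 21 hours 17 minutes.

the second, by 21 hours 17 minutes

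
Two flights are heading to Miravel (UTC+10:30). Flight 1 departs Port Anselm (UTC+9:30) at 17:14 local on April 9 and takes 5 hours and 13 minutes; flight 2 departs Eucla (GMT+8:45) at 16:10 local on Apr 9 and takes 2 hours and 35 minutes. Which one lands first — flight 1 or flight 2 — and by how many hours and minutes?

the second, by 2 hours 57 minutes

Flight 1 in UTC: 17:14 − 9:30 = 07:44 on Apr 9.
+5 hours 13 minutes → arrive 12:57 UTC on Apr 9.
Flight 2 in UTC: 16:10 − 8:45 = 07:25 on Apr 9.
+2 hours and 35 minutes → arrive 10:00 UTC on Apr 9.
Flight 2 lands earlier by 2 hours 57 minutes.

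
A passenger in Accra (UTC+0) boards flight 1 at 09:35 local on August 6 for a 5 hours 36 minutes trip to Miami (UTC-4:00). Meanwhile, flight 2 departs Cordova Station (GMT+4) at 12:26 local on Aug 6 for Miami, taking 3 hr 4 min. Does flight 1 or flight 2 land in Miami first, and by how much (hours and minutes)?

Flight 1 departs at 09:35 UTC (Aug 6).
+5 hours and 36 minutes → arrive 15:11 UTC on Aug 6.
Flight 2 in UTC: 12:26 − 4:00 = 08:26 on Aug 6.
+3 hours and 4 minutes → arrive 11:30 UTC on Aug 6.
Flight 2 lands earlier by 3 hours 41 minutes.

the second, by 3 hours 41 minutes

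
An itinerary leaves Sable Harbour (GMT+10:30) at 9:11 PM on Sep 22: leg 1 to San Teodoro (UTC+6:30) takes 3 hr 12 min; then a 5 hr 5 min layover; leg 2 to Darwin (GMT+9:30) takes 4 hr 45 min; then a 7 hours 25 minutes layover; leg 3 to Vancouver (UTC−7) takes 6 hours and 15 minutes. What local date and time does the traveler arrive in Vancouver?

Convert departure to UTC: 9:11 PM − 10:30 = 10:41 AM UTC on Sep 22.
Add 3 hours and 12 minutes leg 1 → 1:53 PM UTC.
Add 5 hours and 5 minutes layover in San Teodoro → 6:58 PM UTC.
Add 4 hours and 45 minutes leg 2 → 11:43 PM UTC.
Add 7 hours and 25 minutes layover in Darwin → 7:08 AM UTC (Sep 23).
Add 6 hours and 15 minutes leg 3 → 1:23 PM UTC.
Vancouver is UTC−7:00, so local arrival = 1:23 PM − 7:00 = 6:23 AM on Sep 23.

6:23 AM on September 23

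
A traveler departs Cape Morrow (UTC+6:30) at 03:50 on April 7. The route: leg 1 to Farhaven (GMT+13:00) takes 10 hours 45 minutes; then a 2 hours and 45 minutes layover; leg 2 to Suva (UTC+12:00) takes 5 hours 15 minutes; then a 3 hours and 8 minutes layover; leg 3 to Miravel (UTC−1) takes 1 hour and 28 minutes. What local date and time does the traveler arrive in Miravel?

19:41 on Apr 7

Convert departure to UTC: 03:50 − 6:30 = 21:20 UTC on Apr 6.
Add 10 hours 45 minutes leg 1 → 08:05 UTC (Apr 7).
Add 2 hours 45 minutes layover in Farhaven → 10:50 UTC.
Add 5 hours and 15 minutes leg 2 → 16:05 UTC.
Add 3 hours and 8 minutes layover in Suva → 19:13 UTC.
Add 1 hour and 28 minutes leg 3 → 20:41 UTC.
Miravel is UTC−1:00, so local arrival = 20:41 − 1:00 = 19:41 on Apr 7.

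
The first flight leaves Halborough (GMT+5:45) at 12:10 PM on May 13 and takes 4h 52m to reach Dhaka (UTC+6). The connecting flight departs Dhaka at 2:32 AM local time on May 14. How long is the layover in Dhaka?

Convert departure to UTC: 12:10 PM − 5:45 = 6:25 AM UTC on May 13.
Add 4 hours and 52 minutes flight time → 11:17 AM UTC.
Dhaka is UTC+6:00, so local arrival = 11:17 AM + 6:00 = 5:17 PM on May 13.
Layover = 2:32 AM − 5:17 PM (+1 day) = 9 hours 15 minutes.

9 hours 15 minutes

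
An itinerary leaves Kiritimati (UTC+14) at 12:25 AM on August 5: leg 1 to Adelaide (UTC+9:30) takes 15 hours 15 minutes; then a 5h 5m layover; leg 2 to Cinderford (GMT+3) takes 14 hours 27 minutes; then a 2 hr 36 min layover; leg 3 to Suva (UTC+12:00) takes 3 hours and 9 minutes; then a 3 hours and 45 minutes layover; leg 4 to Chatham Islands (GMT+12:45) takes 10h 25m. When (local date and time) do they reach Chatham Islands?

Convert departure to UTC: 12:25 AM − 14:00 = 10:25 AM UTC on Aug 4.
Add 15 hours 15 minutes leg 1 → 1:40 AM UTC (Aug 5).
Add 5 hours 5 minutes layover in Adelaide → 6:45 AM UTC.
Add 14 hours and 27 minutes leg 2 → 9:12 PM UTC.
Add 2 hours 36 minutes layover in Cinderford → 11:48 PM UTC.
Add 3 hours and 9 minutes leg 3 → 2:57 AM UTC (Aug 6).
Add 3 hours and 45 minutes layover in Suva → 6:42 AM UTC.
Add 10 hours and 25 minutes leg 4 → 5:07 PM UTC.
Chatham Islands is UTC+12:45, so local arrival = 5:07 PM + 12:45 = 5:52 AM on Aug 7.

5:52 AM on Aug 7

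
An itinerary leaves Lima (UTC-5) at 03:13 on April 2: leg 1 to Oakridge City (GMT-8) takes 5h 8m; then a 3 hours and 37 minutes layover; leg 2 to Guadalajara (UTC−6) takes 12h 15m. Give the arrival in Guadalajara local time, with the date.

23:13 on April 2

Convert departure to UTC: 03:13 + 5:00 = 08:13 UTC on Apr 2.
Add 5 hours and 8 minutes leg 1 → 13:21 UTC.
Add 3 hours and 37 minutes layover in Oakridge City → 16:58 UTC.
Add 12 hours 15 minutes leg 2 → 05:13 UTC (Apr 3).
Guadalajara is UTC−6:00, so local arrival = 05:13 − 6:00 = 23:13 on Apr 2.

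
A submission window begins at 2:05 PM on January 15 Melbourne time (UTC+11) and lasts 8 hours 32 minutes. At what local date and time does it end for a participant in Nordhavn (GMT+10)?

9:37 PM on January 15

Convert start to UTC: 2:05 PM − 11:00 = 3:05 AM UTC on Jan 15.
Add 8 hours 32 minutes duration → 11:37 AM UTC.
Nordhavn is UTC+10:00, so local end time = 11:37 AM + 10:00 = 9:37 PM on Jan 15.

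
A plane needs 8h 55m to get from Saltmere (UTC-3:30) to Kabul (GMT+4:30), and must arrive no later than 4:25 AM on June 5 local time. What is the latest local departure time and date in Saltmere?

Target arrival in UTC: 4:25 AM − 4:30 = 11:55 PM on Jun 4.
Subtract 8 hours 55 minutes → departure 3:00 PM UTC on Jun 4.
Saltmere is UTC−3:30: 3:00 PM − 3:30 = 11:30 AM on Jun 4.

11:30 AM on June 4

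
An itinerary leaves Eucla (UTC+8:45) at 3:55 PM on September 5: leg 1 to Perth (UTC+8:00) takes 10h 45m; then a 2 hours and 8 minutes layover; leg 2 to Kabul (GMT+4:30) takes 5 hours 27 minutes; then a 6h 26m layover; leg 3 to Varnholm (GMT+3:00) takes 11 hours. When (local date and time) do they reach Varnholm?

9:56 PM on Sep 6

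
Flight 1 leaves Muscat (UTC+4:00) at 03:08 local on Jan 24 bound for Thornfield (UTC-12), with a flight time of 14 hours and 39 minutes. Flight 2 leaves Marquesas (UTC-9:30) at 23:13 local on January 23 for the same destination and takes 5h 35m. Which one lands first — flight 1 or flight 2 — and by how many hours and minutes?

the first, by 31 minutes

Flight 1 in UTC: 03:08 − 4:00 = 23:08 on Jan 23.
+14 hours and 39 minutes → arrive 13:47 UTC on Jan 24.
Flight 2 in UTC: 23:13 + 9:30 = 08:43 on Jan 24.
+5 hours and 35 minutes → arrive 14:18 UTC on Jan 24.
Flight 1 lands earlier by 31 minutes.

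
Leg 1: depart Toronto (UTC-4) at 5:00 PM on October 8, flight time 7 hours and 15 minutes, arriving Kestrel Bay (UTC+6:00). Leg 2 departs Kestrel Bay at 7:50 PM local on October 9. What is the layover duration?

Convert departure to UTC: 5:00 PM + 4:00 = 9:00 PM UTC on Oct 8.
Add 7 hours and 15 minutes flight time → 4:15 AM UTC (Oct 9).
Kestrel Bay is UTC+6:00, so local arrival = 4:15 AM + 6:00 = 10:15 AM on Oct 9.
Layover = 7:50 PM − 10:15 AM = 9 hours 35 minutes.

9 hours 35 minutes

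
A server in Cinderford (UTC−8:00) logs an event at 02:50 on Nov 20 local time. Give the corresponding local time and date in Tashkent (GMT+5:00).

In UTC: 02:50 + 8:00 = 10:50 on Nov 20.
Tashkent is UTC+5:00: 10:50 + 5:00 = 15:50 on Nov 20.

15:50 on November 20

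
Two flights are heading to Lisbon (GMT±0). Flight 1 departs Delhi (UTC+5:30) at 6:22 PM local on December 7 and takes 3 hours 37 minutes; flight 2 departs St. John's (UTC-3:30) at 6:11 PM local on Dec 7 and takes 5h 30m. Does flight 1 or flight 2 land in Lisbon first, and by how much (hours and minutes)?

Flight 1 in UTC: 6:22 PM − 5:30 = 12:52 PM on Dec 7.
+3 hours 37 minutes → arrive 4:29 PM UTC on Dec 7.
Flight 2 in UTC: 6:11 PM + 3:30 = 9:41 PM on Dec 7.
+5 hours and 30 minutes → arrive 3:11 AM UTC on Dec 8.
Flight 1 lands earlier by 10 hours 42 minutes.

the first, by 10 hours 42 minutes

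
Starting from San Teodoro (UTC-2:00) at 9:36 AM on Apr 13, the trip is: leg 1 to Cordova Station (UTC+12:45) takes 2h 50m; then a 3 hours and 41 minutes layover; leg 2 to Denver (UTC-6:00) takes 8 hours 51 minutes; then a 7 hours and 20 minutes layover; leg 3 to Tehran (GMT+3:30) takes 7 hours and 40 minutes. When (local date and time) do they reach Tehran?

9:28 PM on April 14

Convert departure to UTC: 9:36 AM + 2:00 = 11:36 AM UTC on Apr 13.
Add 2 hours and 50 minutes leg 1 → 2:26 PM UTC.
Add 3 hours and 41 minutes layover in Cordova Station → 6:07 PM UTC.
Add 8 hours 51 minutes leg 2 → 2:58 AM UTC (Apr 14).
Add 7 hours and 20 minutes layover in Denver → 10:18 AM UTC.
Add 7 hours 40 minutes leg 3 → 5:58 PM UTC.
Tehran is UTC+3:30, so local arrival = 5:58 PM + 3:30 = 9:28 PM on Apr 14.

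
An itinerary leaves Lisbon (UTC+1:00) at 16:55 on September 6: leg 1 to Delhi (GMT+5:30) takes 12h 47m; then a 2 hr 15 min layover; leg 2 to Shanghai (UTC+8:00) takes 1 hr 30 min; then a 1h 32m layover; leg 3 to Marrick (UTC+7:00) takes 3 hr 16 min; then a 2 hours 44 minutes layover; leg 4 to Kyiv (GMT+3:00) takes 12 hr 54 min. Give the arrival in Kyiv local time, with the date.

Convert departure to UTC: 16:55 − 1:00 = 15:55 UTC on Sep 6.
Add 12 hours and 47 minutes leg 1 → 04:42 UTC (Sep 7).
Add 2 hours 15 minutes layover in Delhi → 06:57 UTC.
Add 1 hour and 30 minutes leg 2 → 08:27 UTC.
Add 1 hour 32 minutes layover in Shanghai → 09:59 UTC.
Add 3 hours and 16 minutes leg 3 → 13:15 UTC.
Add 2 hours and 44 minutes layover in Marrick → 15:59 UTC.
Add 12 hours and 54 minutes leg 4 → 04:53 UTC (Sep 8).
Kyiv is UTC+3:00, so local arrival = 04:53 + 3:00 = 07:53 on Sep 8.

07:53 on September 8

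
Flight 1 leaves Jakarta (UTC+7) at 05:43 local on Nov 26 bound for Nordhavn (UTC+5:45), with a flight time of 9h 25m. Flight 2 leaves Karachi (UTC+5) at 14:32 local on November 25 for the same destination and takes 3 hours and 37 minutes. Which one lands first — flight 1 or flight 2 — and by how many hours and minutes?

the second, by 18 hours 59 minutes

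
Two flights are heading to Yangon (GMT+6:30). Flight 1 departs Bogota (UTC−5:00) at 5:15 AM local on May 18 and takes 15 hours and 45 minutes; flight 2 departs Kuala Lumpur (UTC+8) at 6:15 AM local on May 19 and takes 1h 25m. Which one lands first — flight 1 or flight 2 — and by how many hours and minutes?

Flight 1 in UTC: 5:15 AM + 5:00 = 10:15 AM on May 18.
+15 hours and 45 minutes → arrive 2:00 AM UTC on May 19.
Flight 2 in UTC: 6:15 AM − 8:00 = 10:15 PM on May 18.
+1 hour and 25 minutes → arrive 11:40 PM UTC on May 18.
Flight 2 lands earlier by 2 hours 20 minutes.

the second, by 2 hours 20 minutes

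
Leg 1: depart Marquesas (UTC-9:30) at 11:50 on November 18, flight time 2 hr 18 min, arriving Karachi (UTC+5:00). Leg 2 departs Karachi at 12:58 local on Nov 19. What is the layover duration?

Convert departure to UTC: 11:50 + 9:30 = 21:20 UTC on Nov 18.
Add 2 hours 18 minutes flight time → 23:38 UTC.
Karachi is UTC+5:00, so local arrival = 23:38 + 5:00 = 04:38 on Nov 19.
Layover = 12:58 − 04:38 = 8 hours 20 minutes.

8 hours 20 minutes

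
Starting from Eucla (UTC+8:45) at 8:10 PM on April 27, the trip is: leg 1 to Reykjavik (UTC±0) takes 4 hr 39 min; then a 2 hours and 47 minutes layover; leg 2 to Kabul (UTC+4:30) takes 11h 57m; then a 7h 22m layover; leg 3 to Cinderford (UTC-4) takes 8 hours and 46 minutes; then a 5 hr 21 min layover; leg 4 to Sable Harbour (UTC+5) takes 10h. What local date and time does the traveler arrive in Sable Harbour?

7:17 PM on April 29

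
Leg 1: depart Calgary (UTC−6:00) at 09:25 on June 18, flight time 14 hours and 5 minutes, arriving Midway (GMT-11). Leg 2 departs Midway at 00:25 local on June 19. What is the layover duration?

5 hours 55 minutes

Convert departure to UTC: 09:25 + 6:00 = 15:25 UTC on Jun 18.
Add 14 hours 5 minutes flight time → 05:30 UTC (Jun 19).
Midway is UTC−11:00, so local arrival = 05:30 − 11:00 = 18:30 on Jun 18.
Layover = 00:25 − 18:30 (+1 day) = 5 hours 55 minutes.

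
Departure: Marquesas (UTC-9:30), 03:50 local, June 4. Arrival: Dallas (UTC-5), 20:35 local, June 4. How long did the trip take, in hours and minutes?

12 hours 15 minutes

Departure in UTC: 03:50 + 9:30 = 13:20 on Jun 4.
Arrival in UTC: 20:35 + 5:00 = 01:35 on Jun 5.
Elapsed = 01:35 − 13:20 (+1 day) = 12 hours 15 minutes.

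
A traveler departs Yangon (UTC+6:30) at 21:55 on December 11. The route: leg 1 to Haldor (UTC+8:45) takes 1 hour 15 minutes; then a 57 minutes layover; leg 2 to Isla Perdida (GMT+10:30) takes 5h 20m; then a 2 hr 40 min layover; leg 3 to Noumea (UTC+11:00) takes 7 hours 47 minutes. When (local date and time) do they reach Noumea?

20:24 on December 12

Convert departure to UTC: 21:55 − 6:30 = 15:25 UTC on Dec 11.
Add 1 hour and 15 minutes leg 1 → 16:40 UTC.
Add 57 minutes layover in Haldor → 17:37 UTC.
Add 5 hours 20 minutes leg 2 → 22:57 UTC.
Add 2 hours and 40 minutes layover in Isla Perdida → 01:37 UTC (Dec 12).
Add 7 hours 47 minutes leg 3 → 09:24 UTC.
Noumea is UTC+11:00, so local arrival = 09:24 + 11:00 = 20:24 on Dec 12.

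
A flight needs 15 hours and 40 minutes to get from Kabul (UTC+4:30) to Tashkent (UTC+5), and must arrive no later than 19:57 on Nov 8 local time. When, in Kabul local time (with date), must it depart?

03:47 on Nov 8

Target arrival in UTC: 19:57 − 5:00 = 14:57 on Nov 8.
Subtract 15 hours and 40 minutes → departure 23:17 UTC on Nov 7.
Kabul is UTC+4:30: 23:17 + 4:30 = 03:47 on Nov 8.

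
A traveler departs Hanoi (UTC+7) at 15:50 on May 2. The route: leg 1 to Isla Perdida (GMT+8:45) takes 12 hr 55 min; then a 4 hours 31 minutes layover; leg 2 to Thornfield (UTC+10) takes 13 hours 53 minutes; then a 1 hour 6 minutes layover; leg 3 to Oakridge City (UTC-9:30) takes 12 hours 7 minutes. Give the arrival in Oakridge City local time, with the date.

19:52 on May 3

Convert departure to UTC: 15:50 − 7:00 = 08:50 UTC on May 2.
Add 12 hours and 55 minutes leg 1 → 21:45 UTC.
Add 4 hours 31 minutes layover in Isla Perdida → 02:16 UTC (May 3).
Add 13 hours 53 minutes leg 2 → 16:09 UTC.
Add 1 hour and 6 minutes layover in Thornfield → 17:15 UTC.
Add 12 hours 7 minutes leg 3 → 05:22 UTC (May 4).
Oakridge City is UTC−9:30, so local arrival = 05:22 − 9:30 = 19:52 on May 3.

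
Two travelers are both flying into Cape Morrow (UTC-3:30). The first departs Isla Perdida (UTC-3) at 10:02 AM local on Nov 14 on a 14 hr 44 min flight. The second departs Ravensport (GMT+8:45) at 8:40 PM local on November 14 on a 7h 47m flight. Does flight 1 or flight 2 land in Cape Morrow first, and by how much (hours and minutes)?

the second, by 8 hours 4 minutes

Flight 1 in UTC: 10:02 AM + 3:00 = 1:02 PM on Nov 14.
+14 hours 44 minutes → arrive 3:46 AM UTC on Nov 15.
Flight 2 in UTC: 8:40 PM − 8:45 = 11:55 AM on Nov 14.
+7 hours and 47 minutes → arrive 7:42 PM UTC on Nov 14.
Flight 2 lands earlier by 8 hours 4 minutes.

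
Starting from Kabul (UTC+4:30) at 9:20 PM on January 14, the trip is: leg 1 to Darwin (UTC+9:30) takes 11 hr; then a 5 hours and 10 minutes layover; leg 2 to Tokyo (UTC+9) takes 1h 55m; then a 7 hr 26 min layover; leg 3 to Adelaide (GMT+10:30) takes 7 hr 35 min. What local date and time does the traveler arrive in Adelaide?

12:26 PM on January 16

Convert departure to UTC: 9:20 PM − 4:30 = 4:50 PM UTC on Jan 14.
Add 11 hours leg 1 → 3:50 AM UTC (Jan 15).
Add 5 hours 10 minutes layover in Darwin → 9:00 AM UTC.
Add 1 hour 55 minutes leg 2 → 10:55 AM UTC.
Add 7 hours 26 minutes layover in Tokyo → 6:21 PM UTC.
Add 7 hours 35 minutes leg 3 → 1:56 AM UTC (Jan 16).
Adelaide is UTC+10:30, so local arrival = 1:56 AM + 10:30 = 12:26 PM on Jan 16.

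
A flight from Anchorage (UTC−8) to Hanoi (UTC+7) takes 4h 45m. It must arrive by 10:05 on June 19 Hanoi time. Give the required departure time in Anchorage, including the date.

14:20 on June 18

Target arrival in UTC: 10:05 − 7:00 = 03:05 on Jun 19.
Subtract 4 hours 45 minutes → departure 22:20 UTC on Jun 18.
Anchorage is UTC−8:00: 22:20 − 8:00 = 14:20 on Jun 18.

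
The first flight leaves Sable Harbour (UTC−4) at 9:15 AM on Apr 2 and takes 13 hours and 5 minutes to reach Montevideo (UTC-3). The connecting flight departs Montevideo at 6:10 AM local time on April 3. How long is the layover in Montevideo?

6 hours 50 minutes

Convert departure to UTC: 9:15 AM + 4:00 = 1:15 PM UTC on Apr 2.
Add 13 hours 5 minutes flight time → 2:20 AM UTC (Apr 3).
Montevideo is UTC−3:00, so local arrival = 2:20 AM − 3:00 = 11:20 PM on Apr 2.
Layover = 6:10 AM − 11:20 PM (+1 day) = 6 hours 50 minutes.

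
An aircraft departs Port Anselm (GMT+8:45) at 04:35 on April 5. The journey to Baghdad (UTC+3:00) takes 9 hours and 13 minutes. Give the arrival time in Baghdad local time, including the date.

Baghdad is 5:45 behind Port Anselm.
After 9 hours 13 minutes it is 13:48 in Port Anselm.
Shift by the zone difference: 13:48 − 5:45 = 08:03 on Apr 5 in Baghdad.

08:03 on April 5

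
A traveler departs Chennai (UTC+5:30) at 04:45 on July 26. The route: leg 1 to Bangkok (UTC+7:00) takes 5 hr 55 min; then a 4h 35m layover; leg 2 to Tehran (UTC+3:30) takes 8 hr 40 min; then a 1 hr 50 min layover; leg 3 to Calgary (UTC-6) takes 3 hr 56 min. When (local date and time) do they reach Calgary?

18:11 on July 26

Convert departure to UTC: 04:45 − 5:30 = 23:15 UTC on Jul 25.
Add 5 hours 55 minutes leg 1 → 05:10 UTC (Jul 26).
Add 4 hours 35 minutes layover in Bangkok → 09:45 UTC.
Add 8 hours and 40 minutes leg 2 → 18:25 UTC.
Add 1 hour and 50 minutes layover in Tehran → 20:15 UTC.
Add 3 hours and 56 minutes leg 3 → 00:11 UTC (Jul 27).
Calgary is UTC−6:00, so local arrival = 00:11 − 6:00 = 18:11 on Jul 26.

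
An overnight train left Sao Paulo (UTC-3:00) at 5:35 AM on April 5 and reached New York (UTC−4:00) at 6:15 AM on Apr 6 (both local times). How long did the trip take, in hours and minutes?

Departure in UTC: 5:35 AM + 3:00 = 8:35 AM on Apr 5.
Arrival in UTC: 6:15 AM + 4:00 = 10:15 AM on Apr 6.
Elapsed = 10:15 AM − 8:35 AM (+1 day) = 25 hours 40 minutes.

25 hours 40 minutes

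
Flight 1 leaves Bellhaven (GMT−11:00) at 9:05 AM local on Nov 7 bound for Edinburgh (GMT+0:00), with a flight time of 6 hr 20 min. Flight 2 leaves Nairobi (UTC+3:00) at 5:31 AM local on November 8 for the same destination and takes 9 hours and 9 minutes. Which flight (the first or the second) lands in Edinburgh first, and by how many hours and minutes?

Flight 1 in UTC: 9:05 AM + 11:00 = 8:05 PM on Nov 7.
+6 hours and 20 minutes → arrive 2:25 AM UTC on Nov 8.
Flight 2 in UTC: 5:31 AM − 3:00 = 2:31 AM on Nov 8.
+9 hours and 9 minutes → arrive 11:40 AM UTC on Nov 8.
Flight 1 lands earlier by 9 hours 15 minutes.

the first, by 9 hours 15 minutes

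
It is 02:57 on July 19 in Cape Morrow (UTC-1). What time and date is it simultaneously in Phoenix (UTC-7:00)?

20:57 on July 18

Phoenix is 6:00 behind Cape Morrow.
Shift by the zone difference: 02:57 − 6:00 = 20:57 on Jul 18 in Phoenix.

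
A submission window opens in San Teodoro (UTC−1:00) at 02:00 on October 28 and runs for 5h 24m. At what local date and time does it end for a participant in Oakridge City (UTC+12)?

Convert start to UTC: 02:00 + 1:00 = 03:00 UTC on Oct 28.
Add 5 hours and 24 minutes duration → 08:24 UTC.
Oakridge City is UTC+12:00, so local end time = 08:24 + 12:00 = 20:24 on Oct 28.

20:24 on Oct 28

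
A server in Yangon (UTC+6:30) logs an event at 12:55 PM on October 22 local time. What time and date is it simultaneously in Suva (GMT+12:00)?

6:25 PM on Oct 22

In UTC: 12:55 PM − 6:30 = 6:25 AM on Oct 22.
Suva is UTC+12:00: 6:25 AM + 12:00 = 6:25 PM on Oct 22.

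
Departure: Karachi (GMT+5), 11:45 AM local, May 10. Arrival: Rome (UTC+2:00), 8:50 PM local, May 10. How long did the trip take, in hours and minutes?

12 hours 5 minutes

Departure in UTC: 11:45 AM − 5:00 = 6:45 AM on May 10.
Arrival in UTC: 8:50 PM − 2:00 = 6:50 PM on May 10.
Elapsed = 6:50 PM − 6:45 AM = 12 hours 5 minutes.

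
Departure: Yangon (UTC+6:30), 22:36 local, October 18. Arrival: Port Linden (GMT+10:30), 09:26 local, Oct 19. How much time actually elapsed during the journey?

Departure in UTC: 22:36 − 6:30 = 16:06 on Oct 18.
Arrival in UTC: 09:26 − 10:30 = 22:56 on Oct 18.
Elapsed = 22:56 − 16:06 = 6 hours 50 minutes.

6 hours 50 minutes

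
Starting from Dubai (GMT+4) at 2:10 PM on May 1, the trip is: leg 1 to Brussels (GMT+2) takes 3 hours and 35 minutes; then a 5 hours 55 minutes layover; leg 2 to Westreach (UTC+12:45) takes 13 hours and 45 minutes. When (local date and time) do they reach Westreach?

Convert departure to UTC: 2:10 PM − 4:00 = 10:10 AM UTC on May 1.
Add 3 hours 35 minutes leg 1 → 1:45 PM UTC.
Add 5 hours 55 minutes layover in Brussels → 7:40 PM UTC.
Add 13 hours 45 minutes leg 2 → 9:25 AM UTC (May 2).
Westreach is UTC+12:45, so local arrival = 9:25 AM + 12:45 = 10:10 PM on May 2.

10:10 PM on May 2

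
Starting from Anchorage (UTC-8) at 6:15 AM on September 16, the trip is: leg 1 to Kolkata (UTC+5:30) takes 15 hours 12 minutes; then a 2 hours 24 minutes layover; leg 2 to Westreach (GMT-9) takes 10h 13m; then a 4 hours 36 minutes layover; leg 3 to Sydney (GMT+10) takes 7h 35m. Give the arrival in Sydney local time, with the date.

Convert departure to UTC: 6:15 AM + 8:00 = 2:15 PM UTC on Sep 16.
Add 15 hours and 12 minutes leg 1 → 5:27 AM UTC (Sep 17).
Add 2 hours and 24 minutes layover in Kolkata → 7:51 AM UTC.
Add 10 hours 13 minutes leg 2 → 6:04 PM UTC.
Add 4 hours 36 minutes layover in Westreach → 10:40 PM UTC.
Add 7 hours 35 minutes leg 3 → 6:15 AM UTC (Sep 18).
Sydney is UTC+10:00, so local arrival = 6:15 AM + 10:00 = 4:15 PM on Sep 18.

4:15 PM on September 18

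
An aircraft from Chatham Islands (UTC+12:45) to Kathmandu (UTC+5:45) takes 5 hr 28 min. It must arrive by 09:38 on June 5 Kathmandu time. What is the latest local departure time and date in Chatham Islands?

Target arrival in UTC: 09:38 − 5:45 = 03:53 on Jun 5.
Subtract 5 hours and 28 minutes → departure 22:25 UTC on Jun 4.
Chatham Islands is UTC+12:45: 22:25 + 12:45 = 11:10 on Jun 5.

11:10 on June 5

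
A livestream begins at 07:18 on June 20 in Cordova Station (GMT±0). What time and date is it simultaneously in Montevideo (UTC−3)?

04:18 on June 20

Cordova Station is UTC+0 so that is 07:18 UTC.
Montevideo is UTC−3:00: 07:18 − 3:00 = 04:18 on Jun 20.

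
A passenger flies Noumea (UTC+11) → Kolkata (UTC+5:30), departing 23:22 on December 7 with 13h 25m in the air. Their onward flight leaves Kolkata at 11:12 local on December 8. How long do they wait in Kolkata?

3 hours 55 minutes

Convert departure to UTC: 23:22 − 11:00 = 12:22 UTC on Dec 7.
Add 13 hours and 25 minutes flight time → 01:47 UTC (Dec 8).
Kolkata is UTC+5:30, so local arrival = 01:47 + 5:30 = 07:17 on Dec 8.
Layover = 11:12 − 07:17 = 3 hours 55 minutes.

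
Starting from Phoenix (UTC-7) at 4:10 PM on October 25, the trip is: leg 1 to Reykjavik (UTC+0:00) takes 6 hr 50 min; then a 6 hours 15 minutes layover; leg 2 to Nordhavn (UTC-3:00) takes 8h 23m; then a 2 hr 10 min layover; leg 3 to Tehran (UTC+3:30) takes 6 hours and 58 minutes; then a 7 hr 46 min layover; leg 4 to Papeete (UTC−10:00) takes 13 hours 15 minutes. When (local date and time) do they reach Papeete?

4:47 PM on October 27

Convert departure to UTC: 4:10 PM + 7:00 = 11:10 PM UTC on Oct 25.
Add 6 hours and 50 minutes leg 1 → 6:00 AM UTC (Oct 26).
Add 6 hours and 15 minutes layover in Reykjavik → 12:15 PM UTC.
Add 8 hours and 23 minutes leg 2 → 8:38 PM UTC.
Add 2 hours 10 minutes layover in Nordhavn → 10:48 PM UTC.
Add 6 hours 58 minutes leg 3 → 5:46 AM UTC (Oct 27).
Add 7 hours and 46 minutes layover in Tehran → 1:32 PM UTC.
Add 13 hours and 15 minutes leg 4 → 2:47 AM UTC (Oct 28).
Papeete is UTC−10:00, so local arrival = 2:47 AM − 10:00 = 4:47 PM on Oct 27.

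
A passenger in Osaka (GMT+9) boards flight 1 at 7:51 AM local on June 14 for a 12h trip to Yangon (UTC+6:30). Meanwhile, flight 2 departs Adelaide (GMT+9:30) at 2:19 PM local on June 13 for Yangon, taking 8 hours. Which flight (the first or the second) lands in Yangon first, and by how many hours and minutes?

Flight 1 in UTC: 7:51 AM − 9:00 = 10:51 PM on Jun 13.
+12 hours → arrive 10:51 AM UTC on Jun 14.
Flight 2 in UTC: 2:19 PM − 9:30 = 4:49 AM on Jun 13.
+8 hours → arrive 12:49 PM UTC on Jun 13.
Flight 2 lands earlier by 22 hours 2 minutes.

the second, by 22 hours 2 minutes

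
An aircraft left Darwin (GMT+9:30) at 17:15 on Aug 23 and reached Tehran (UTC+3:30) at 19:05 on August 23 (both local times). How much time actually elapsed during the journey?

7 hours 50 minutes

Departure in UTC: 17:15 − 9:30 = 07:45 on Aug 23.
Arrival in UTC: 19:05 − 3:30 = 15:35 on Aug 23.
Elapsed = 15:35 − 07:45 = 7 hours 50 minutes.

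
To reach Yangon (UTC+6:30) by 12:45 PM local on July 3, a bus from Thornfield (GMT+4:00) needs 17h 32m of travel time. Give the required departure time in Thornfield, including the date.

Target arrival in UTC: 12:45 PM − 6:30 = 6:15 AM on Jul 3.
Subtract 17 hours 32 minutes → departure 12:43 PM UTC on Jul 2.
Thornfield is UTC+4:00: 12:43 PM + 4:00 = 4:43 PM on Jul 2.

4:43 PM on July 2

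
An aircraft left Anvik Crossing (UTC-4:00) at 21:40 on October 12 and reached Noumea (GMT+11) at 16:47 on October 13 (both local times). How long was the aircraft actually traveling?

Noumea is 15:00 ahead of Anvik Crossing.
Clock-face elapsed time (ignoring zones) is 19 hours 7 minutes.
Actual elapsed = 19 hours 7 minutes − 15:00 = 4 hours 7 minutes.

4 hours 7 minutes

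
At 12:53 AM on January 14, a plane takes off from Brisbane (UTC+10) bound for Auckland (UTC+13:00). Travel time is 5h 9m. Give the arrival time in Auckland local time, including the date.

9:02 AM on January 14

Convert departure to UTC: 12:53 AM − 10:00 = 2:53 PM UTC on Jan 13.
Add 5 hours and 9 minutes travel time → 8:02 PM UTC.
Auckland is UTC+13:00, so local arrival = 8:02 PM + 13:00 = 9:02 AM on Jan 14.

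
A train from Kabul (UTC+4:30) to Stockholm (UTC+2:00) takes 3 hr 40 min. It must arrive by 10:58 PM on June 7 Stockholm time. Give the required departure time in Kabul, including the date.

9:48 PM on June 7

Target arrival in UTC: 10:58 PM − 2:00 = 8:58 PM on Jun 7.
Subtract 3 hours and 40 minutes → departure 5:18 PM UTC on Jun 7.
Kabul is UTC+4:30: 5:18 PM + 4:30 = 9:48 PM on Jun 7.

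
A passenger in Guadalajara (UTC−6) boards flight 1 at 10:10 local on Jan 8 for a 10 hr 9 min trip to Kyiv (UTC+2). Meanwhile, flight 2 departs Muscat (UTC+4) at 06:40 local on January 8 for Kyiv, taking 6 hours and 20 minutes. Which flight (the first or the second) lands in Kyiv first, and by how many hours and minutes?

the second, by 17 hours 19 minutes

Flight 1 in UTC: 10:10 + 6:00 = 16:10 on Jan 8.
+10 hours 9 minutes → arrive 02:19 UTC on Jan 9.
Flight 2 in UTC: 06:40 − 4:00 = 02:40 on Jan 8.
+6 hours 20 minutes → arrive 09:00 UTC on Jan 8.
Flight 2 lands earlier by 17 hours 19 minutes.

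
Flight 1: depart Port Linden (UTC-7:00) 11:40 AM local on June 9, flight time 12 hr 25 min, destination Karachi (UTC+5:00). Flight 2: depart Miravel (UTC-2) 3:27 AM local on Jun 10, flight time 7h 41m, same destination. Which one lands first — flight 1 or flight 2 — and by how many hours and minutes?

the first, by 6 hours 3 minutes

Flight 1 in UTC: 11:40 AM + 7:00 = 6:40 PM on Jun 9.
+12 hours 25 minutes → arrive 7:05 AM UTC on Jun 10.
Flight 2 in UTC: 3:27 AM + 2:00 = 5:27 AM on Jun 10.
+7 hours 41 minutes → arrive 1:08 PM UTC on Jun 10.
Flight 1 lands earlier by 6 hours 3 minutes.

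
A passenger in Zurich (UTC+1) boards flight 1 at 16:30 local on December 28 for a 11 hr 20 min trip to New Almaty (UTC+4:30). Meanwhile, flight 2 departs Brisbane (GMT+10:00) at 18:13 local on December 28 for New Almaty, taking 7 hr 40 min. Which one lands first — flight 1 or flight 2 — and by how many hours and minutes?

the second, by 10 hours 57 minutes

Flight 1 in UTC: 16:30 − 1:00 = 15:30 on Dec 28.
+11 hours and 20 minutes → arrive 02:50 UTC on Dec 29.
Flight 2 in UTC: 18:13 − 10:00 = 08:13 on Dec 28.
+7 hours 40 minutes → arrive 15:53 UTC on Dec 28.
Flight 2 lands earlier by 10 hours 57 minutes.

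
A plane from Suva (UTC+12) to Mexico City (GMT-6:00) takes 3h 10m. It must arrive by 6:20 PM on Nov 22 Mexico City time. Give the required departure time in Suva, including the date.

Target arrival in UTC: 6:20 PM + 6:00 = 12:20 AM on Nov 23.
Subtract 3 hours 10 minutes → departure 9:10 PM UTC on Nov 22.
Suva is UTC+12:00: 9:10 PM + 12:00 = 9:10 AM on Nov 23.

9:10 AM on November 23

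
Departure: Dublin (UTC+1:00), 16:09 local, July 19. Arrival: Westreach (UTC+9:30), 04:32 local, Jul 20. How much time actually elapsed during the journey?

Westreach is 8:30 ahead of Dublin.
Clock-face elapsed time (ignoring zones) is 12 hours 23 minutes.
Actual elapsed = 12 hours 23 minutes − 8:30 = 3 hours 53 minutes.

3 hours 53 minutes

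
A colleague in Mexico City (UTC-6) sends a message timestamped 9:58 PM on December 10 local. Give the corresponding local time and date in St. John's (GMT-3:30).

12:28 AM on Dec 11

In UTC: 9:58 PM + 6:00 = 3:58 AM on Dec 11.
St. John's is UTC−3:30: 3:58 AM − 3:30 = 12:28 AM on Dec 11.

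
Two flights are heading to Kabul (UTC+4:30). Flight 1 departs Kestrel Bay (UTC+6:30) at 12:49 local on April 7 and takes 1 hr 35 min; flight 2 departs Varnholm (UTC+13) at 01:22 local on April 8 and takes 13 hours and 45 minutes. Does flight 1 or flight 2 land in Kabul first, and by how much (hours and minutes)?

the first, by 18 hours 13 minutes

Flight 1 in UTC: 12:49 − 6:30 = 06:19 on Apr 7.
+1 hour and 35 minutes → arrive 07:54 UTC on Apr 7.
Flight 2 in UTC: 01:22 − 13:00 = 12:22 on Apr 7.
+13 hours 45 minutes → arrive 02:07 UTC on Apr 8.
Flight 1 lands earlier by 18 hours 13 minutes.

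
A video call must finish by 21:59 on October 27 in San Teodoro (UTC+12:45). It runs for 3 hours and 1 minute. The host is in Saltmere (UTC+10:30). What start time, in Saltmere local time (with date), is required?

Target end time in UTC: 21:59 − 12:45 = 09:14 on Oct 27.
Subtract 3 hours and 1 minute → start 06:13 UTC on Oct 27.
Saltmere is UTC+10:30: 06:13 + 10:30 = 16:43 on Oct 27.

16:43 on Oct 27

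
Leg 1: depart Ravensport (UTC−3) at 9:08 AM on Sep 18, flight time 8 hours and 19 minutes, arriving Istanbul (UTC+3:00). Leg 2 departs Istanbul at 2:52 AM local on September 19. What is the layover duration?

Convert departure to UTC: 9:08 AM + 3:00 = 12:08 PM UTC on Sep 18.
Add 8 hours and 19 minutes flight time → 8:27 PM UTC.
Istanbul is UTC+3:00, so local arrival = 8:27 PM + 3:00 = 11:27 PM on Sep 18.
Layover = 2:52 AM − 11:27 PM (+1 day) = 3 hours 25 minutes.

3 hours 25 minutes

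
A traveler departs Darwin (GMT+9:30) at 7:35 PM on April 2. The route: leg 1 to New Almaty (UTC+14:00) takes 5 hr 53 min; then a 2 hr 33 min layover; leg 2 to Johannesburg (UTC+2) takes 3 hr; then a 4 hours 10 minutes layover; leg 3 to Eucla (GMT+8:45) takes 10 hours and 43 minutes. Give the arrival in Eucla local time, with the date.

Convert departure to UTC: 7:35 PM − 9:30 = 10:05 AM UTC on Apr 2.
Add 5 hours and 53 minutes leg 1 → 3:58 PM UTC.
Add 2 hours 33 minutes layover in New Almaty → 6:31 PM UTC.
Add 3 hours leg 2 → 9:31 PM UTC.
Add 4 hours 10 minutes layover in Johannesburg → 1:41 AM UTC (Apr 3).
Add 10 hours 43 minutes leg 3 → 12:24 PM UTC.
Eucla is UTC+8:45, so local arrival = 12:24 PM + 8:45 = 9:09 PM on Apr 3.

9:09 PM on Apr 3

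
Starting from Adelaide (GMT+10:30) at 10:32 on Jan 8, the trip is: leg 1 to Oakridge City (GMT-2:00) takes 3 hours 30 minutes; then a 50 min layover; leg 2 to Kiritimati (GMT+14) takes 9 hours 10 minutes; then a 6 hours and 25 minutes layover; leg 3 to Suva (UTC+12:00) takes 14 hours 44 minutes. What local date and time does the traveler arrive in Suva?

Convert departure to UTC: 10:32 − 10:30 = 00:02 UTC on Jan 8.
Add 3 hours and 30 minutes leg 1 → 03:32 UTC.
Add 50 minutes layover in Oakridge City → 04:22 UTC.
Add 9 hours 10 minutes leg 2 → 13:32 UTC.
Add 6 hours 25 minutes layover in Kiritimati → 19:57 UTC.
Add 14 hours 44 minutes leg 3 → 10:41 UTC (Jan 9).
Suva is UTC+12:00, so local arrival = 10:41 + 12:00 = 22:41 on Jan 9.

22:41 on January 9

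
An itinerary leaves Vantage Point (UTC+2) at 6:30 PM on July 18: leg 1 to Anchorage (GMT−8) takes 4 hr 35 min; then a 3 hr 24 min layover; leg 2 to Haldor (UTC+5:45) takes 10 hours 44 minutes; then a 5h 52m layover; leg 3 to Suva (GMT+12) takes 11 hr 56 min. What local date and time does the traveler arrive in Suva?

5:01 PM on Jul 20

Convert departure to UTC: 6:30 PM − 2:00 = 4:30 PM UTC on Jul 18.
Add 4 hours and 35 minutes leg 1 → 9:05 PM UTC.
Add 3 hours and 24 minutes layover in Anchorage → 12:29 AM UTC (Jul 19).
Add 10 hours 44 minutes leg 2 → 11:13 AM UTC.
Add 5 hours and 52 minutes layover in Haldor → 5:05 PM UTC.
Add 11 hours and 56 minutes leg 3 → 5:01 AM UTC (Jul 20).
Suva is UTC+12:00, so local arrival = 5:01 AM + 12:00 = 5:01 PM on Jul 20.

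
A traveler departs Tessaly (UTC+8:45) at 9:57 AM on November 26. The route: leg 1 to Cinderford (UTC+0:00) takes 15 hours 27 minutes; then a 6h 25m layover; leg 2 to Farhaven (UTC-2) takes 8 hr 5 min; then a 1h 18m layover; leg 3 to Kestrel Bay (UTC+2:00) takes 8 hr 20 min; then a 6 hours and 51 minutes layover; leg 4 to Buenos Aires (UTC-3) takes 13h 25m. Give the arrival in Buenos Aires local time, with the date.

Convert departure to UTC: 9:57 AM − 8:45 = 1:12 AM UTC on Nov 26.
Add 15 hours 27 minutes leg 1 → 4:39 PM UTC.
Add 6 hours and 25 minutes layover in Cinderford → 11:04 PM UTC.
Add 8 hours and 5 minutes leg 2 → 7:09 AM UTC (Nov 27).
Add 1 hour 18 minutes layover in Farhaven → 8:27 AM UTC.
Add 8 hours and 20 minutes leg 3 → 4:47 PM UTC.
Add 6 hours and 51 minutes layover in Kestrel Bay → 11:38 PM UTC.
Add 13 hours 25 minutes leg 4 → 1:03 PM UTC (Nov 28).
Buenos Aires is UTC−3:00, so local arrival = 1:03 PM − 3:00 = 10:03 AM on Nov 28.

10:03 AM on November 28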